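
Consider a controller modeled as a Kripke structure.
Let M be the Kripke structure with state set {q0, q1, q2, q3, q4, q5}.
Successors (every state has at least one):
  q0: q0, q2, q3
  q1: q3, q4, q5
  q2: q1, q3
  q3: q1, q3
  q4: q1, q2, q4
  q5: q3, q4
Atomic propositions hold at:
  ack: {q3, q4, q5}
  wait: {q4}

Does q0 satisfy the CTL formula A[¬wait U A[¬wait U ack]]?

No

Sat(¬wait) = {q0, q1, q2, q3, q5}
A[¬wait U ack]: least fixpoint, start Z0 = Sat(ack) = {q3, q4, q5}, add states in Sat(¬wait) with every successor in Z. Z1 = {q1, q3, q4, q5}; Z2 = {q1, q2, q3, q4, q5}; fixed.
Sat(A[¬wait U ack]) = {q1, q2, q3, q4, q5}
A[¬wait U A[¬wait U ack]]: least fixpoint, start Z0 = Sat(A[¬wait U ack]) = {q1, q2, q3, q4, q5}, add states in Sat(¬wait) with every successor in Z. Already a fixed point.
Sat(A[¬wait U A[¬wait U ack]]) = {q1, q2, q3, q4, q5}
q0 ∉ Sat(A[¬wait U A[¬wait U ack]]) = {q1, q2, q3, q4, q5}, so the formula does not hold at q0.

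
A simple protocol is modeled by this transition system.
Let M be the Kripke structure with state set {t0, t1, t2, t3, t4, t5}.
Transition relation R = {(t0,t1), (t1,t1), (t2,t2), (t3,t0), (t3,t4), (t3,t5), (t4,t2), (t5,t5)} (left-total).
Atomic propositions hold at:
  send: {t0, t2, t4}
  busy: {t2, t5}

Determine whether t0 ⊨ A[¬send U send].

Sat(¬send) = {t1, t3, t5}
A[¬send U send]: least fixpoint, start Z0 = Sat(send) = {t0, t2, t4}, add states in Sat(¬send) with every successor in Z. Already a fixed point.
Sat(A[¬send U send]) = {t0, t2, t4}
t0 ∈ Sat(A[¬send U send]) = {t0, t2, t4}, so the formula holds at t0.

Yes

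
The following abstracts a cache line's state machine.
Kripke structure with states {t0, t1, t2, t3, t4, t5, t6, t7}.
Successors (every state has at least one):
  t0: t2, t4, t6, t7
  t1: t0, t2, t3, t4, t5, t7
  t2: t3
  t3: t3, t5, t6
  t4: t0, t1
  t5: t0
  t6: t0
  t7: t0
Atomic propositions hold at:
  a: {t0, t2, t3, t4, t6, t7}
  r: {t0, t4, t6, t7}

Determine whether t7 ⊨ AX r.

Yes

Sat(AX r) = {s : every successor in {t0, t4, t6, t7}} = {t5, t6, t7}
t7 ∈ Sat(AX r) = {t5, t6, t7}, so the formula holds at t7.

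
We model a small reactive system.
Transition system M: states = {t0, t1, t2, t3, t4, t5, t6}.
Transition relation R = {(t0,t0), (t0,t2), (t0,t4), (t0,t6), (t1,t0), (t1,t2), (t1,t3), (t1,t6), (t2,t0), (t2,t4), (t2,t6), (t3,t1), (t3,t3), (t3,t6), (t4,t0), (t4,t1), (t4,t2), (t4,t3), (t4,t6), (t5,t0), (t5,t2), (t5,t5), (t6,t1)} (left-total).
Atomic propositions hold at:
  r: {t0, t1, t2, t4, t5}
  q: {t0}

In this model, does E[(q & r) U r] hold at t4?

Sat(q & r) = {t0}
E[(q & r) U r]: least fixpoint, start Z0 = Sat(r) = {t0, t1, t2, t4, t5}, add states in Sat(q & r) with some successor in Z. Already a fixed point.
Sat(E[(q & r) U r]) = {t0, t1, t2, t4, t5}
t4 ∈ Sat(E[(q & r) U r]) = {t0, t1, t2, t4, t5}, so the formula holds at t4.

Yes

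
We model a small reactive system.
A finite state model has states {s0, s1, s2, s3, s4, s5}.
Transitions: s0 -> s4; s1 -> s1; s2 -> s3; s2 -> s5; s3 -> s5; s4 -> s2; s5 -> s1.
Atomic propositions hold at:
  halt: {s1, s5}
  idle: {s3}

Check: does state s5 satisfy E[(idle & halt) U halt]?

Sat(idle & halt) = ∅
E[(idle & halt) U halt]: least fixpoint, start Z0 = Sat(halt) = {s1, s5}, add states in Sat(idle & halt) with some successor in Z. Already a fixed point.
Sat(E[(idle & halt) U halt]) = {s1, s5}
s5 ∈ Sat(E[(idle & halt) U halt]) = {s1, s5}, so the formula holds at s5.

Yes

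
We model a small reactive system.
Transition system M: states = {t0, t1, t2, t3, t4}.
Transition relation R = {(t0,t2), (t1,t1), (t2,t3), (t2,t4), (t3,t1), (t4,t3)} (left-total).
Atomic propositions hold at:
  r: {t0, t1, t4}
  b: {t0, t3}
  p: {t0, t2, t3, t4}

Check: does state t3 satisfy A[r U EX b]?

Sat(EX b) = {s : some successor in {t0, t3}} = {t2, t4}
A[r U EX b]: least fixpoint, start Z0 = Sat(EX b) = {t2, t4}, add states in Sat(r) with every successor in Z. Z1 = {t0, t2, t4}; fixed.
Sat(A[r U EX b]) = {t0, t2, t4}
t3 ∉ Sat(A[r U EX b]) = {t0, t2, t4}, so the formula does not hold at t3.

No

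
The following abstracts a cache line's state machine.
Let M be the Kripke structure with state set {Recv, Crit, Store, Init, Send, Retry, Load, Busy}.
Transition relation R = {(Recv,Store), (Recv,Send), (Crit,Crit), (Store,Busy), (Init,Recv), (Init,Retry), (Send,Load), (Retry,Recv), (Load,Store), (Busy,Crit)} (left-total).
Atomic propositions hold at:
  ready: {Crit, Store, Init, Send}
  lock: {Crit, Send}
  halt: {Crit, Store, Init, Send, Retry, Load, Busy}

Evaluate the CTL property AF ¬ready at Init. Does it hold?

Sat(¬ready) = {Recv, Retry, Load, Busy}
AF ¬ready: least fixpoint, start Z0 = {Recv, Retry, Load, Busy}, add states with every successor in Z. Z1 = {Recv, Store, Init, Send, Retry, Load, Busy}; fixed.
Sat(AF ¬ready) = {Recv, Store, Init, Send, Retry, Load, Busy}
Init ∈ Sat(AF ¬ready) = {Recv, Store, Init, Send, Retry, Load, Busy}, so the formula holds at Init.

Yes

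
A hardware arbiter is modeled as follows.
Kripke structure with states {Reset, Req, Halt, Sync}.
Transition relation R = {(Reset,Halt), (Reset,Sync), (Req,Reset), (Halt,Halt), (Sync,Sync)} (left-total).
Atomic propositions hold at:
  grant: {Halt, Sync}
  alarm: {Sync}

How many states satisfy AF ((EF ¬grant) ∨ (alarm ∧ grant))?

3

Sat(¬grant) = {Reset, Req}
EF ¬grant: least fixpoint, start Z0 = {Reset, Req}, add states with some successor in Z. Already a fixed point.
Sat(EF ¬grant) = {Reset, Req}
Sat(alarm ∧ grant) = {Sync}
Sat((EF ¬grant) ∨ (alarm ∧ grant)) = {Reset, Req, Sync}
AF ((EF ¬grant) ∨ (alarm ∧ grant)): least fixpoint, start Z0 = {Reset, Req, Sync}, add states with every successor in Z. Already a fixed point.
Sat(AF ((EF ¬grant) ∨ (alarm ∧ grant))) = {Reset, Req, Sync}
|Sat(AF ((EF ¬grant) ∨ (alarm ∧ grant)))| = |{Reset, Req, Sync}| = 3.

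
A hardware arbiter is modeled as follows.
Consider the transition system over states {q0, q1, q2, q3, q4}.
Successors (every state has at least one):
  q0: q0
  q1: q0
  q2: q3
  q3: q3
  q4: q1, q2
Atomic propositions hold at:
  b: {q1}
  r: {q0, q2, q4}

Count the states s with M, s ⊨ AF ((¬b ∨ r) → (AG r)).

Sat(¬b) = {q0, q2, q3, q4}
Sat(¬b ∨ r) = {q0, q2, q3, q4}
AG r: greatest fixpoint, start Z0 = {q0, q2, q4}, keep only states in Sat with every successor in Z. Z1 = {q0}; fixed.
Sat(AG r) = {q0}
Sat((¬b ∨ r) → (AG r)) = {q0, q1}
AF ((¬b ∨ r) → (AG r)): least fixpoint, start Z0 = {q0, q1}, add states with every successor in Z. Already a fixed point.
Sat(AF ((¬b ∨ r) → (AG r))) = {q0, q1}
|Sat(AF ((¬b ∨ r) → (AG r)))| = |{q0, q1}| = 2.

2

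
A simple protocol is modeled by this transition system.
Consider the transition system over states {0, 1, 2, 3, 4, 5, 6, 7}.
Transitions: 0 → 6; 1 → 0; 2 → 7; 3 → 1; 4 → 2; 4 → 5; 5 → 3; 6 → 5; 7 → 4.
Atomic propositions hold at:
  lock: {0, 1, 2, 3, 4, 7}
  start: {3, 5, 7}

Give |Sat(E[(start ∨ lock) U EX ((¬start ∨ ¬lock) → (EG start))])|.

4

Sat(start ∨ lock) = {0, 1, 2, 3, 4, 5, 7}
Sat(¬start) = {0, 1, 2, 4, 6}
Sat(¬lock) = {5, 6}
Sat(¬start ∨ ¬lock) = {0, 1, 2, 4, 5, 6}
EG start: greatest fixpoint, start Z0 = {3, 5, 7}, keep only states in Sat with some successor in Z. Z1 = {5}; Z2 = ∅; fixed.
Sat(EG start) = ∅
Sat((¬start ∨ ¬lock) → (EG start)) = {3, 7}
Sat(EX ((¬start ∨ ¬lock) → (EG start))) = {s : some successor in {3, 7}} = {2, 5}
E[(start ∨ lock) U EX ((¬start ∨ ¬lock) → (EG start))]: least fixpoint, start Z0 = Sat(EX ((¬start ∨ ¬lock) → (EG start))) = {2, 5}, add states in Sat(start ∨ lock) with some successor in Z. Z1 = {2, 4, 5}; Z2 = {2, 4, 5, 7}; fixed.
Sat(E[(start ∨ lock) U EX ((¬start ∨ ¬lock) → (EG start))]) = {2, 4, 5, 7}
|Sat(E[(start ∨ lock) U EX ((¬start ∨ ¬lock) → (EG start))])| = |{2, 4, 5, 7}| = 4.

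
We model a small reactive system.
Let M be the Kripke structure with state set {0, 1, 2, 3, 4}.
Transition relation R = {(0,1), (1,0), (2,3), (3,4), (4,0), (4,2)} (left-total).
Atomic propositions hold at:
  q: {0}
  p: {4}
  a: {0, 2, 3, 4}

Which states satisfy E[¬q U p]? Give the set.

Sat(¬q) = {1, 2, 3, 4}
E[¬q U p]: least fixpoint, start Z0 = Sat(p) = {4}, add states in Sat(¬q) with some successor in Z. Z1 = {3, 4}; Z2 = {2, 3, 4}; fixed.
Sat(E[¬q U p]) = {2, 3, 4}

{2, 3, 4}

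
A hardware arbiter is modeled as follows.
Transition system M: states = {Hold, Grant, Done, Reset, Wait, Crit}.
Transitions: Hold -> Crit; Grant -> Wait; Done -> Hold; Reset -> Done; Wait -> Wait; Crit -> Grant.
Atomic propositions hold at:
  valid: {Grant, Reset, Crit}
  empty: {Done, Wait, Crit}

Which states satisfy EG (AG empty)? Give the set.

{Wait}

AG empty: greatest fixpoint, start Z0 = {Done, Wait, Crit}, keep only states in Sat with every successor in Z. Z1 = {Wait}; fixed.
Sat(AG empty) = {Wait}
EG (AG empty): greatest fixpoint, start Z0 = {Wait}, keep only states in Sat with some successor in Z. Already a fixed point.
Sat(EG (AG empty)) = {Wait}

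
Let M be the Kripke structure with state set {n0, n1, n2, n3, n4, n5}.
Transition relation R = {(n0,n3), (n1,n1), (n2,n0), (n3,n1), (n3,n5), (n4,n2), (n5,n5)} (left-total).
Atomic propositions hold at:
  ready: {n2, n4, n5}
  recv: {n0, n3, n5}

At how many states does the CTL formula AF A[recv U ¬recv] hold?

3

Sat(¬recv) = {n1, n2, n4}
A[recv U ¬recv]: least fixpoint, start Z0 = Sat(¬recv) = {n1, n2, n4}, add states in Sat(recv) with every successor in Z. Already a fixed point.
Sat(A[recv U ¬recv]) = {n1, n2, n4}
AF A[recv U ¬recv]: least fixpoint, start Z0 = {n1, n2, n4}, add states with every successor in Z. Already a fixed point.
Sat(AF A[recv U ¬recv]) = {n1, n2, n4}
|Sat(AF A[recv U ¬recv])| = |{n1, n2, n4}| = 3.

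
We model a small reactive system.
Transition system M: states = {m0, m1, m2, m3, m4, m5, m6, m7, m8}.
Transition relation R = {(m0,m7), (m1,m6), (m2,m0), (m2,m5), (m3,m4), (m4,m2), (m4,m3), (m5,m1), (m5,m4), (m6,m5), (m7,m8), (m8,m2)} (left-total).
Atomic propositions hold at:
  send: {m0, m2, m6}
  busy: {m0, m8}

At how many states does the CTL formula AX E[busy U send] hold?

E[busy U send]: least fixpoint, start Z0 = Sat(send) = {m0, m2, m6}, add states in Sat(busy) with some successor in Z. Z1 = {m0, m2, m6, m8}; fixed.
Sat(E[busy U send]) = {m0, m2, m6, m8}
Sat(AX E[busy U send]) = {s : every successor in {m0, m2, m6, m8}} = {m1, m7, m8}
|Sat(AX E[busy U send])| = |{m1, m7, m8}| = 3.

3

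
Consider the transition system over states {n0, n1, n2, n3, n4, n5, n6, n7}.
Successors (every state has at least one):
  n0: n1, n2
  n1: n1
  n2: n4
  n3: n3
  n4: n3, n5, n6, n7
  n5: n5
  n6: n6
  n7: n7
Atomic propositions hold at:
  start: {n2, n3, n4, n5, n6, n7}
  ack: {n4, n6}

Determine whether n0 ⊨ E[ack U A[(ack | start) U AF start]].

No

Sat(ack | start) = {n2, n3, n4, n5, n6, n7}
AF start: least fixpoint, start Z0 = {n2, n3, n4, n5, n6, n7}, add states with every successor in Z. Already a fixed point.
Sat(AF start) = {n2, n3, n4, n5, n6, n7}
A[(ack | start) U AF start]: least fixpoint, start Z0 = Sat(AF start) = {n2, n3, n4, n5, n6, n7}, add states in Sat(ack | start) with every successor in Z. Already a fixed point.
Sat(A[(ack | start) U AF start]) = {n2, n3, n4, n5, n6, n7}
E[ack U A[(ack | start) U AF start]]: least fixpoint, start Z0 = Sat(A[(ack | start) U AF start]) = {n2, n3, n4, n5, n6, n7}, add states in Sat(ack) with some successor in Z. Already a fixed point.
Sat(E[ack U A[(ack | start) U AF start]]) = {n2, n3, n4, n5, n6, n7}
n0 ∉ Sat(E[ack U A[(ack | start) U AF start]]) = {n2, n3, n4, n5, n6, n7}, so the formula does not hold at n0.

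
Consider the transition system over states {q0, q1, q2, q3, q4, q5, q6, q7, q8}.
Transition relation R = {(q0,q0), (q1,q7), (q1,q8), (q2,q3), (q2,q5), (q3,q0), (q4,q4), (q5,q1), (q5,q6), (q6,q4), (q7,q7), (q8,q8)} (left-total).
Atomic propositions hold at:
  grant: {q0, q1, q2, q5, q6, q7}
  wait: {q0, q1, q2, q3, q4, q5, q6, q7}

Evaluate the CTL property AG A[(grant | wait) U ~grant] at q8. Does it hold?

Yes

Sat(grant | wait) = {q0, q1, q2, q3, q4, q5, q6, q7}
Sat(~grant) = {q3, q4, q8}
A[(grant | wait) U ~grant]: least fixpoint, start Z0 = Sat(~grant) = {q3, q4, q8}, add states in Sat(grant | wait) with every successor in Z. Z1 = {q3, q4, q6, q8}; fixed.
Sat(A[(grant | wait) U ~grant]) = {q3, q4, q6, q8}
AG A[(grant | wait) U ~grant]: greatest fixpoint, start Z0 = {q3, q4, q6, q8}, keep only states in Sat with every successor in Z. Z1 = {q4, q6, q8}; fixed.
Sat(AG A[(grant | wait) U ~grant]) = {q4, q6, q8}
q8 ∈ Sat(AG A[(grant | wait) U ~grant]) = {q4, q6, q8}, so the formula holds at q8.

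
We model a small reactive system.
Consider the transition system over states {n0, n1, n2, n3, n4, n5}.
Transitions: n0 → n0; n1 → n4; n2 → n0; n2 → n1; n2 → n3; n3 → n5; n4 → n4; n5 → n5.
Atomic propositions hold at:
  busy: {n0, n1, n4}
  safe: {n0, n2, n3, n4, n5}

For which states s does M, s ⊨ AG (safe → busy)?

Sat(safe → busy) = {n0, n1, n4}
AG (safe → busy): greatest fixpoint, start Z0 = {n0, n1, n4}, keep only states in Sat with every successor in Z. Already a fixed point.
Sat(AG (safe → busy)) = {n0, n1, n4}

{n0, n1, n4}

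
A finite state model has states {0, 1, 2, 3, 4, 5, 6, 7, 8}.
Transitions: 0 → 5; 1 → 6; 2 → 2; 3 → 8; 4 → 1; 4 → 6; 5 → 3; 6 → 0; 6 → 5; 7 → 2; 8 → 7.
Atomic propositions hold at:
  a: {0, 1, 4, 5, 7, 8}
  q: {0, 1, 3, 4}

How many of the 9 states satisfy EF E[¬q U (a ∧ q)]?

Sat(¬q) = {2, 5, 6, 7, 8}
Sat(a ∧ q) = {0, 1, 4}
E[¬q U (a ∧ q)]: least fixpoint, start Z0 = Sat((a ∧ q)) = {0, 1, 4}, add states in Sat(¬q) with some successor in Z. Z1 = {0, 1, 4, 6}; fixed.
Sat(E[¬q U (a ∧ q)]) = {0, 1, 4, 6}
EF E[¬q U (a ∧ q)]: least fixpoint, start Z0 = {0, 1, 4, 6}, add states with some successor in Z. Already a fixed point.
Sat(EF E[¬q U (a ∧ q)]) = {0, 1, 4, 6}
|Sat(EF E[¬q U (a ∧ q)])| = |{0, 1, 4, 6}| = 4.

4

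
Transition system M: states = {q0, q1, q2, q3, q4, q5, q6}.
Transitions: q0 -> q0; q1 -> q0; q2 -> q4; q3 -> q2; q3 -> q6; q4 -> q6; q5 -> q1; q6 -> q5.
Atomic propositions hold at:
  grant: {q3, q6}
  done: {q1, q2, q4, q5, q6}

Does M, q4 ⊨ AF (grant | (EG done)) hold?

EG done: greatest fixpoint, start Z0 = {q1, q2, q4, q5, q6}, keep only states in Sat with some successor in Z. Z1 = {q2, q4, q5, q6}; Z2 = {q2, q4, q6}; Z3 = {q2, q4}; Z4 = {q2}; Z5 = ∅; fixed.
Sat(EG done) = ∅
Sat(grant | (EG done)) = {q3, q6}
AF (grant | (EG done)): least fixpoint, start Z0 = {q3, q6}, add states with every successor in Z. Z1 = {q3, q4, q6}; Z2 = {q2, q3, q4, q6}; fixed.
Sat(AF (grant | (EG done))) = {q2, q3, q4, q6}
q4 ∈ Sat(AF (grant | (EG done))) = {q2, q3, q4, q6}, so the formula holds at q4.

Yes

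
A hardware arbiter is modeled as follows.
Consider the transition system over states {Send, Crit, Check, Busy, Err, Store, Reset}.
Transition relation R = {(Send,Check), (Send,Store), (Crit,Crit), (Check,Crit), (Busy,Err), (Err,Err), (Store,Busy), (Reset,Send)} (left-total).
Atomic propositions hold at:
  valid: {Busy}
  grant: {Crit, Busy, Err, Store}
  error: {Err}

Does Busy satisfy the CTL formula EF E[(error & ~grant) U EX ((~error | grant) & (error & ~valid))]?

Yes

Sat(~grant) = {Send, Check, Reset}
Sat(error & ~grant) = ∅
Sat(~error) = {Send, Crit, Check, Busy, Store, Reset}
Sat(~error | grant) = {Send, Crit, Check, Busy, Err, Store, Reset}
Sat(~valid) = {Send, Crit, Check, Err, Store, Reset}
Sat(error & ~valid) = {Err}
Sat((~error | grant) & (error & ~valid)) = {Err}
Sat(EX ((~error | grant) & (error & ~valid))) = {s : some successor in {Err}} = {Busy, Err}
E[(error & ~grant) U EX ((~error | grant) & (error & ~valid))]: least fixpoint, start Z0 = Sat(EX ((~error | grant) & (error & ~valid))) = {Busy, Err}, add states in Sat(error & ~grant) with some successor in Z. Already a fixed point.
Sat(E[(error & ~grant) U EX ((~error | grant) & (error & ~valid))]) = {Busy, Err}
EF E[(error & ~grant) U EX ((~error | grant) & (error & ~valid))]: least fixpoint, start Z0 = {Busy, Err}, add states with some successor in Z. Z1 = {Busy, Err, Store}; Z2 = {Send, Busy, Err, Store}; Z3 = {Send, Busy, Err, Store, Reset}; fixed.
Sat(EF E[(error & ~grant) U EX ((~error | grant) & (error & ~valid))]) = {Send, Busy, Err, Store, Reset}
Busy ∈ Sat(EF E[(error & ~grant) U EX ((~error | grant) & (error & ~valid))]) = {Send, Busy, Err, Store, Reset}, so the formula holds at Busy.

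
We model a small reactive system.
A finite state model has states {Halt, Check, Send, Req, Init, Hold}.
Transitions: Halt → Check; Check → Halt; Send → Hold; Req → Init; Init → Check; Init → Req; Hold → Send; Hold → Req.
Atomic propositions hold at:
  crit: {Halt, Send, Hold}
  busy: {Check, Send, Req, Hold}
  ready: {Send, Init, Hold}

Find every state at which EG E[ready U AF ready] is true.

AF ready: least fixpoint, start Z0 = {Send, Init, Hold}, add states with every successor in Z. Z1 = {Send, Req, Init, Hold}; fixed.
Sat(AF ready) = {Send, Req, Init, Hold}
E[ready U AF ready]: least fixpoint, start Z0 = Sat(AF ready) = {Send, Req, Init, Hold}, add states in Sat(ready) with some successor in Z. Already a fixed point.
Sat(E[ready U AF ready]) = {Send, Req, Init, Hold}
EG E[ready U AF ready]: greatest fixpoint, start Z0 = {Send, Req, Init, Hold}, keep only states in Sat with some successor in Z. Already a fixed point.
Sat(EG E[ready U AF ready]) = {Send, Req, Init, Hold}

{Send, Req, Init, Hold}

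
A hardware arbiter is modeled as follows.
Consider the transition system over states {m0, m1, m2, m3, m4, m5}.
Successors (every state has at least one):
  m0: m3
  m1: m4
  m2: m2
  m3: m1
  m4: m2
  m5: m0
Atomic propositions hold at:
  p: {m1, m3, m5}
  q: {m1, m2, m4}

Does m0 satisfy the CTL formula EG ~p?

No

Sat(~p) = {m0, m2, m4}
EG ~p: greatest fixpoint, start Z0 = {m0, m2, m4}, keep only states in Sat with some successor in Z. Z1 = {m2, m4}; fixed.
Sat(EG ~p) = {m2, m4}
m0 ∉ Sat(EG ~p) = {m2, m4}, so the formula does not hold at m0.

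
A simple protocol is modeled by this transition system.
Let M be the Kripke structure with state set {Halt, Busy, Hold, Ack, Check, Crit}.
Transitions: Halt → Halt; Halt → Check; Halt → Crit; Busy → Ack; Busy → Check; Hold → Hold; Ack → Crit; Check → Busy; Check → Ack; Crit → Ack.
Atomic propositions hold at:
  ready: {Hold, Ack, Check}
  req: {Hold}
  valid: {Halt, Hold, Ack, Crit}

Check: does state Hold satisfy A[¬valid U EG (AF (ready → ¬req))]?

No

Sat(¬valid) = {Busy, Check}
Sat(¬req) = {Halt, Busy, Ack, Check, Crit}
Sat(ready → ¬req) = {Halt, Busy, Ack, Check, Crit}
AF (ready → ¬req): least fixpoint, start Z0 = {Halt, Busy, Ack, Check, Crit}, add states with every successor in Z. Already a fixed point.
Sat(AF (ready → ¬req)) = {Halt, Busy, Ack, Check, Crit}
EG (AF (ready → ¬req)): greatest fixpoint, start Z0 = {Halt, Busy, Ack, Check, Crit}, keep only states in Sat with some successor in Z. Already a fixed point.
Sat(EG (AF (ready → ¬req))) = {Halt, Busy, Ack, Check, Crit}
A[¬valid U EG (AF (ready → ¬req))]: least fixpoint, start Z0 = Sat(EG (AF (ready → ¬req))) = {Halt, Busy, Ack, Check, Crit}, add states in Sat(¬valid) with every successor in Z. Already a fixed point.
Sat(A[¬valid U EG (AF (ready → ¬req))]) = {Halt, Busy, Ack, Check, Crit}
Hold ∉ Sat(A[¬valid U EG (AF (ready → ¬req))]) = {Halt, Busy, Ack, Check, Crit}, so the formula does not hold at Hold.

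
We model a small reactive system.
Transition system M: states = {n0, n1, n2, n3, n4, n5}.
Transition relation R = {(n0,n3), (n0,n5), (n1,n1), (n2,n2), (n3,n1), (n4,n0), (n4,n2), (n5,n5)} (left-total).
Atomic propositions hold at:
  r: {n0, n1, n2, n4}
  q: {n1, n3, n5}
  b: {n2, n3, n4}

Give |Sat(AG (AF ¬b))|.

4

Sat(¬b) = {n0, n1, n5}
AF ¬b: least fixpoint, start Z0 = {n0, n1, n5}, add states with every successor in Z. Z1 = {n0, n1, n3, n5}; fixed.
Sat(AF ¬b) = {n0, n1, n3, n5}
AG (AF ¬b): greatest fixpoint, start Z0 = {n0, n1, n3, n5}, keep only states in Sat with every successor in Z. Already a fixed point.
Sat(AG (AF ¬b)) = {n0, n1, n3, n5}
|Sat(AG (AF ¬b))| = |{n0, n1, n3, n5}| = 4.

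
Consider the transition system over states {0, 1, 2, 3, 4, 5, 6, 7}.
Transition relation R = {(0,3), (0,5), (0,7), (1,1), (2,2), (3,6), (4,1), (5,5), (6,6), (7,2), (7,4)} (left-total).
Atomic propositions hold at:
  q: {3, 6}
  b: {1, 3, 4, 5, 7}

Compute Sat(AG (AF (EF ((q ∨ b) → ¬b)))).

Sat(q ∨ b) = {1, 3, 4, 5, 6, 7}
Sat(¬b) = {0, 2, 6}
Sat((q ∨ b) → ¬b) = {0, 2, 6}
EF ((q ∨ b) → ¬b): least fixpoint, start Z0 = {0, 2, 6}, add states with some successor in Z. Z1 = {0, 2, 3, 6, 7}; fixed.
Sat(EF ((q ∨ b) → ¬b)) = {0, 2, 3, 6, 7}
AF (EF ((q ∨ b) → ¬b)): least fixpoint, start Z0 = {0, 2, 3, 6, 7}, add states with every successor in Z. Already a fixed point.
Sat(AF (EF ((q ∨ b) → ¬b))) = {0, 2, 3, 6, 7}
AG (AF (EF ((q ∨ b) → ¬b))): greatest fixpoint, start Z0 = {0, 2, 3, 6, 7}, keep only states in Sat with every successor in Z. Z1 = {2, 3, 6}; fixed.
Sat(AG (AF (EF ((q ∨ b) → ¬b)))) = {2, 3, 6}

{2, 3, 6}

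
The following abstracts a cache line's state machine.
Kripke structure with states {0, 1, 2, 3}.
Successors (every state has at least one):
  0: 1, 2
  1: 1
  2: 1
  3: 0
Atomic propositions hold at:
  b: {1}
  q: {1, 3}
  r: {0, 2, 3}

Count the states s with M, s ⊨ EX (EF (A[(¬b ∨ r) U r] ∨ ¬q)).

Sat(¬b) = {0, 2, 3}
Sat(¬b ∨ r) = {0, 2, 3}
A[(¬b ∨ r) U r]: least fixpoint, start Z0 = Sat(r) = {0, 2, 3}, add states in Sat(¬b ∨ r) with every successor in Z. Already a fixed point.
Sat(A[(¬b ∨ r) U r]) = {0, 2, 3}
Sat(¬q) = {0, 2}
Sat(A[(¬b ∨ r) U r] ∨ ¬q) = {0, 2, 3}
EF (A[(¬b ∨ r) U r] ∨ ¬q): least fixpoint, start Z0 = {0, 2, 3}, add states with some successor in Z. Already a fixed point.
Sat(EF (A[(¬b ∨ r) U r] ∨ ¬q)) = {0, 2, 3}
Sat(EX (EF (A[(¬b ∨ r) U r] ∨ ¬q))) = {s : some successor in {0, 2, 3}} = {0, 3}
|Sat(EX (EF (A[(¬b ∨ r) U r] ∨ ¬q)))| = |{0, 3}| = 2.

2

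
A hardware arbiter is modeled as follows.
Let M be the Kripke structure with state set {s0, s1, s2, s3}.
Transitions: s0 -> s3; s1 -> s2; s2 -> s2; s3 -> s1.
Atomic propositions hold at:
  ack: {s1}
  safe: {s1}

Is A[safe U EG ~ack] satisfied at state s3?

Sat(~ack) = {s0, s2, s3}
EG ~ack: greatest fixpoint, start Z0 = {s0, s2, s3}, keep only states in Sat with some successor in Z. Z1 = {s0, s2}; Z2 = {s2}; fixed.
Sat(EG ~ack) = {s2}
A[safe U EG ~ack]: least fixpoint, start Z0 = Sat(EG ~ack) = {s2}, add states in Sat(safe) with every successor in Z. Z1 = {s1, s2}; fixed.
Sat(A[safe U EG ~ack]) = {s1, s2}
s3 ∉ Sat(A[safe U EG ~ack]) = {s1, s2}, so the formula does not hold at s3.

No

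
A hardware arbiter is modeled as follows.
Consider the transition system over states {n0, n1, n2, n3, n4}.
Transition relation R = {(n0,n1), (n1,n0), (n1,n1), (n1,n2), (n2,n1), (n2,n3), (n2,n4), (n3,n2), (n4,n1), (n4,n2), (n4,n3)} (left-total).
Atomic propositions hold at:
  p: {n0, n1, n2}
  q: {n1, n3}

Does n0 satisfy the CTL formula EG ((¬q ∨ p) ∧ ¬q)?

Sat(¬q) = {n0, n2, n4}
Sat(¬q ∨ p) = {n0, n1, n2, n4}
Sat((¬q ∨ p) ∧ ¬q) = {n0, n2, n4}
EG ((¬q ∨ p) ∧ ¬q): greatest fixpoint, start Z0 = {n0, n2, n4}, keep only states in Sat with some successor in Z. Z1 = {n2, n4}; fixed.
Sat(EG ((¬q ∨ p) ∧ ¬q)) = {n2, n4}
n0 ∉ Sat(EG ((¬q ∨ p) ∧ ¬q)) = {n2, n4}, so the formula does not hold at n0.

No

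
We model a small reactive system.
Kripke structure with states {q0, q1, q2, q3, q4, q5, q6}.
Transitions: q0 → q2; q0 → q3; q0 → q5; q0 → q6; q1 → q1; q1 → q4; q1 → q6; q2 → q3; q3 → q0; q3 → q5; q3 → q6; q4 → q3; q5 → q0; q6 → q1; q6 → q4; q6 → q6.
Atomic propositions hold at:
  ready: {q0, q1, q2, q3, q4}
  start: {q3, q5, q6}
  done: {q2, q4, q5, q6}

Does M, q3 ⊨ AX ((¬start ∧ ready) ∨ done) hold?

Sat(¬start) = {q0, q1, q2, q4}
Sat(¬start ∧ ready) = {q0, q1, q2, q4}
Sat((¬start ∧ ready) ∨ done) = {q0, q1, q2, q4, q5, q6}
Sat(AX ((¬start ∧ ready) ∨ done)) = {s : every successor in {q0, q1, q2, q4, q5, q6}} = {q1, q3, q5, q6}
q3 ∈ Sat(AX ((¬start ∧ ready) ∨ done)) = {q1, q3, q5, q6}, so the formula holds at q3.

Yes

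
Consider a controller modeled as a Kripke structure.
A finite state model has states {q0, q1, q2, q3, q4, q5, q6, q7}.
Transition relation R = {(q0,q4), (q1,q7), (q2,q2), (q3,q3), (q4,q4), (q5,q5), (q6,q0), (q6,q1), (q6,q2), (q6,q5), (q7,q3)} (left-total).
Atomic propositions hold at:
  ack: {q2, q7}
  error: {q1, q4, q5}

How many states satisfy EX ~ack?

Sat(~ack) = {q0, q1, q3, q4, q5, q6}
Sat(EX ~ack) = {s : some successor in {q0, q1, q3, q4, q5, q6}} = {q0, q3, q4, q5, q6, q7}
|Sat(EX ~ack)| = |{q0, q3, q4, q5, q6, q7}| = 6.

6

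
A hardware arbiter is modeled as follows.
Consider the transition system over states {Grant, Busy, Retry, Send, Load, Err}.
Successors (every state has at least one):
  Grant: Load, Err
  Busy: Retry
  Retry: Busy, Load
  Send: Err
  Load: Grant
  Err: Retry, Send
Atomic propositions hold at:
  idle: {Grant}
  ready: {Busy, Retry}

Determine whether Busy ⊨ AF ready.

AF ready: least fixpoint, start Z0 = {Busy, Retry}, add states with every successor in Z. Already a fixed point.
Sat(AF ready) = {Busy, Retry}
Busy ∈ Sat(AF ready) = {Busy, Retry}, so the formula holds at Busy.

Yes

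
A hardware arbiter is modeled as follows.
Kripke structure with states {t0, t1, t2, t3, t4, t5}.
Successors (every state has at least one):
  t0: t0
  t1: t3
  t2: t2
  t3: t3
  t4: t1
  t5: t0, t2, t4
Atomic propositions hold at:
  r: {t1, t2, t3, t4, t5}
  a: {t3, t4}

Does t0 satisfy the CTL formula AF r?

AF r: least fixpoint, start Z0 = {t1, t2, t3, t4, t5}, add states with every successor in Z. Already a fixed point.
Sat(AF r) = {t1, t2, t3, t4, t5}
t0 ∉ Sat(AF r) = {t1, t2, t3, t4, t5}, so the formula does not hold at t0.

No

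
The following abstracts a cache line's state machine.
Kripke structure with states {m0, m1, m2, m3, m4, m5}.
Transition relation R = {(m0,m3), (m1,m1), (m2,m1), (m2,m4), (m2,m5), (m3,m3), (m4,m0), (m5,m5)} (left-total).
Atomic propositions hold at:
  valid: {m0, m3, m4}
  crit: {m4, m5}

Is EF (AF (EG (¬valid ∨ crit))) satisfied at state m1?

Sat(¬valid) = {m1, m2, m5}
Sat(¬valid ∨ crit) = {m1, m2, m4, m5}
EG (¬valid ∨ crit): greatest fixpoint, start Z0 = {m1, m2, m4, m5}, keep only states in Sat with some successor in Z. Z1 = {m1, m2, m5}; fixed.
Sat(EG (¬valid ∨ crit)) = {m1, m2, m5}
AF (EG (¬valid ∨ crit)): least fixpoint, start Z0 = {m1, m2, m5}, add states with every successor in Z. Already a fixed point.
Sat(AF (EG (¬valid ∨ crit))) = {m1, m2, m5}
EF (AF (EG (¬valid ∨ crit))): least fixpoint, start Z0 = {m1, m2, m5}, add states with some successor in Z. Already a fixed point.
Sat(EF (AF (EG (¬valid ∨ crit)))) = {m1, m2, m5}
m1 ∈ Sat(EF (AF (EG (¬valid ∨ crit)))) = {m1, m2, m5}, so the formula holds at m1.

Yes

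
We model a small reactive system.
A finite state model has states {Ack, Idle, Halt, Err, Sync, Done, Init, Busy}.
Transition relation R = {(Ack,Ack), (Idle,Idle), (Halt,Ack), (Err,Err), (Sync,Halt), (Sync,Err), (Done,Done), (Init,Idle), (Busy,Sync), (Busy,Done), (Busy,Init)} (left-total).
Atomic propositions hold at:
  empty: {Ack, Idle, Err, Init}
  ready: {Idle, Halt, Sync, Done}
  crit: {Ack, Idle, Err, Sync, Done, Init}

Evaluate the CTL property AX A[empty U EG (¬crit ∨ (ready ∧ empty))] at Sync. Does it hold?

Sat(¬crit) = {Halt, Busy}
Sat(ready ∧ empty) = {Idle}
Sat(¬crit ∨ (ready ∧ empty)) = {Idle, Halt, Busy}
EG (¬crit ∨ (ready ∧ empty)): greatest fixpoint, start Z0 = {Idle, Halt, Busy}, keep only states in Sat with some successor in Z. Z1 = {Idle}; fixed.
Sat(EG (¬crit ∨ (ready ∧ empty))) = {Idle}
A[empty U EG (¬crit ∨ (ready ∧ empty))]: least fixpoint, start Z0 = Sat(EG (¬crit ∨ (ready ∧ empty))) = {Idle}, add states in Sat(empty) with every successor in Z. Z1 = {Idle, Init}; fixed.
Sat(A[empty U EG (¬crit ∨ (ready ∧ empty))]) = {Idle, Init}
Sat(AX A[empty U EG (¬crit ∨ (ready ∧ empty))]) = {s : every successor in {Idle, Init}} = {Idle, Init}
Sync ∉ Sat(AX A[empty U EG (¬crit ∨ (ready ∧ empty))]) = {Idle, Init}, so the formula does not hold at Sync.

No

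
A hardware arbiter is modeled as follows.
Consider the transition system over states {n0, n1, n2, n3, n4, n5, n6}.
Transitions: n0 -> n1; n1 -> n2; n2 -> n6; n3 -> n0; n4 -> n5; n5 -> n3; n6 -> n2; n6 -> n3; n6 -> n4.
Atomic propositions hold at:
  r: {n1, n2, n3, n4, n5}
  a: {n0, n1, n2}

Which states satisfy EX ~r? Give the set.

{n2, n3}

Sat(~r) = {n0, n6}
Sat(EX ~r) = {s : some successor in {n0, n6}} = {n2, n3}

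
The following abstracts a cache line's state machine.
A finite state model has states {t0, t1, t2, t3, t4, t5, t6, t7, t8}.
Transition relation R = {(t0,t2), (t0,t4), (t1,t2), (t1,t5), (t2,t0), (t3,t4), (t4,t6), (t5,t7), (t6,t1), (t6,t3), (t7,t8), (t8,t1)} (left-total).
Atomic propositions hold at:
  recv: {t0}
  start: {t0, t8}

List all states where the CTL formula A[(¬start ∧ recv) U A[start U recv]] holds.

{t0}

Sat(¬start) = {t1, t2, t3, t4, t5, t6, t7}
Sat(¬start ∧ recv) = ∅
A[start U recv]: least fixpoint, start Z0 = Sat(recv) = {t0}, add states in Sat(start) with every successor in Z. Already a fixed point.
Sat(A[start U recv]) = {t0}
A[(¬start ∧ recv) U A[start U recv]]: least fixpoint, start Z0 = Sat(A[start U recv]) = {t0}, add states in Sat(¬start ∧ recv) with every successor in Z. Already a fixed point.
Sat(A[(¬start ∧ recv) U A[start U recv]]) = {t0}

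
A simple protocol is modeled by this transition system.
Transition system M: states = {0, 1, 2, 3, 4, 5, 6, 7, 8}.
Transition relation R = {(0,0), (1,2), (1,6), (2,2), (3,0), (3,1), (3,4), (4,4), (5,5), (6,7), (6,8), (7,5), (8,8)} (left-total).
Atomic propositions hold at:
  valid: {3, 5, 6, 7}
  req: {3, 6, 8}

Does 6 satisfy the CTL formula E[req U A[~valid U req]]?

Yes

Sat(~valid) = {0, 1, 2, 4, 8}
A[~valid U req]: least fixpoint, start Z0 = Sat(req) = {3, 6, 8}, add states in Sat(~valid) with every successor in Z. Already a fixed point.
Sat(A[~valid U req]) = {3, 6, 8}
E[req U A[~valid U req]]: least fixpoint, start Z0 = Sat(A[~valid U req]) = {3, 6, 8}, add states in Sat(req) with some successor in Z. Already a fixed point.
Sat(E[req U A[~valid U req]]) = {3, 6, 8}
6 ∈ Sat(E[req U A[~valid U req]]) = {3, 6, 8}, so the formula holds at 6.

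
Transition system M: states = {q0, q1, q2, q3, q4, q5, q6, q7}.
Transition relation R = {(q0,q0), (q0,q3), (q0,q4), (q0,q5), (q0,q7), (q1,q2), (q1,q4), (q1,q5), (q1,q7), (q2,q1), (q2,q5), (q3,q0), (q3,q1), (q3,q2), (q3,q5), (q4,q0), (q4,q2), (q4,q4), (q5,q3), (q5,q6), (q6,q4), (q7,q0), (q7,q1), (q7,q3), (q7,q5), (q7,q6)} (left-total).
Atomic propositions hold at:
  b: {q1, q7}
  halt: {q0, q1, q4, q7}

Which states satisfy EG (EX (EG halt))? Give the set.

EG halt: greatest fixpoint, start Z0 = {q0, q1, q4, q7}, keep only states in Sat with some successor in Z. Already a fixed point.
Sat(EG halt) = {q0, q1, q4, q7}
Sat(EX (EG halt)) = {s : some successor in {q0, q1, q4, q7}} = {q0, q1, q2, q3, q4, q6, q7}
EG (EX (EG halt)): greatest fixpoint, start Z0 = {q0, q1, q2, q3, q4, q6, q7}, keep only states in Sat with some successor in Z. Already a fixed point.
Sat(EG (EX (EG halt))) = {q0, q1, q2, q3, q4, q6, q7}

{q0, q1, q2, q3, q4, q6, q7}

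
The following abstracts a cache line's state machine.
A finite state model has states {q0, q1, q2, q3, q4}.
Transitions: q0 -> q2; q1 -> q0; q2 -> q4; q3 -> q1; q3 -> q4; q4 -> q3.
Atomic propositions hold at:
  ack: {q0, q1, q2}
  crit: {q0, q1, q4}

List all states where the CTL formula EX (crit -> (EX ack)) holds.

{q0, q1, q3, q4}

Sat(EX ack) = {s : some successor in {q0, q1, q2}} = {q0, q1, q3}
Sat(crit -> (EX ack)) = {q0, q1, q2, q3}
Sat(EX (crit -> (EX ack))) = {s : some successor in {q0, q1, q2, q3}} = {q0, q1, q3, q4}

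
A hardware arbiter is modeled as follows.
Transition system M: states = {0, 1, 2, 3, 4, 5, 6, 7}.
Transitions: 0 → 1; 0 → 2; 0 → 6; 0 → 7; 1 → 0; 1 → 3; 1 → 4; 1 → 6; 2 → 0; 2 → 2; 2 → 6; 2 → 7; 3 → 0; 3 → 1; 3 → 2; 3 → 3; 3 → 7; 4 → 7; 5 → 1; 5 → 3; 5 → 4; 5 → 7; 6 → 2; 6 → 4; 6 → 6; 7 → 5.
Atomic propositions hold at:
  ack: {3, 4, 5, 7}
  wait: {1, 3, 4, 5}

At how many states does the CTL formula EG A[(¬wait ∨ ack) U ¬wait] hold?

Sat(¬wait) = {0, 2, 6, 7}
Sat(¬wait ∨ ack) = {0, 2, 3, 4, 5, 6, 7}
A[(¬wait ∨ ack) U ¬wait]: least fixpoint, start Z0 = Sat(¬wait) = {0, 2, 6, 7}, add states in Sat(¬wait ∨ ack) with every successor in Z. Z1 = {0, 2, 4, 6, 7}; fixed.
Sat(A[(¬wait ∨ ack) U ¬wait]) = {0, 2, 4, 6, 7}
EG A[(¬wait ∨ ack) U ¬wait]: greatest fixpoint, start Z0 = {0, 2, 4, 6, 7}, keep only states in Sat with some successor in Z. Z1 = {0, 2, 4, 6}; Z2 = {0, 2, 6}; fixed.
Sat(EG A[(¬wait ∨ ack) U ¬wait]) = {0, 2, 6}
|Sat(EG A[(¬wait ∨ ack) U ¬wait])| = |{0, 2, 6}| = 3.

3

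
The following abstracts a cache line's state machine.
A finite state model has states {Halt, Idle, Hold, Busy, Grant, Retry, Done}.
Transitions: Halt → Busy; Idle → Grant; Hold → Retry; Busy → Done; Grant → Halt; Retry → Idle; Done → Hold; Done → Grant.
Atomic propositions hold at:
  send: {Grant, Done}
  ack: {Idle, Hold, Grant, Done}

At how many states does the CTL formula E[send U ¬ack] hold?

5

Sat(¬ack) = {Halt, Busy, Retry}
E[send U ¬ack]: least fixpoint, start Z0 = Sat(¬ack) = {Halt, Busy, Retry}, add states in Sat(send) with some successor in Z. Z1 = {Halt, Busy, Grant, Retry}; Z2 = {Halt, Busy, Grant, Retry, Done}; fixed.
Sat(E[send U ¬ack]) = {Halt, Busy, Grant, Retry, Done}
|Sat(E[send U ¬ack])| = |{Halt, Busy, Grant, Retry, Done}| = 5.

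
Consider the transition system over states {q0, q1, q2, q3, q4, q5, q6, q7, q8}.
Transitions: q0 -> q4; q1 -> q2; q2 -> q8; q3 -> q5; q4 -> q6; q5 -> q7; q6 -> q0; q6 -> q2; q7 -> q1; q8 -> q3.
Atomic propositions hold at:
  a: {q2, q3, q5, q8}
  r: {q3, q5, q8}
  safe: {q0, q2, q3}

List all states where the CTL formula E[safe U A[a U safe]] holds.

{q0, q2, q3, q8}

A[a U safe]: least fixpoint, start Z0 = Sat(safe) = {q0, q2, q3}, add states in Sat(a) with every successor in Z. Z1 = {q0, q2, q3, q8}; fixed.
Sat(A[a U safe]) = {q0, q2, q3, q8}
E[safe U A[a U safe]]: least fixpoint, start Z0 = Sat(A[a U safe]) = {q0, q2, q3, q8}, add states in Sat(safe) with some successor in Z. Already a fixed point.
Sat(E[safe U A[a U safe]]) = {q0, q2, q3, q8}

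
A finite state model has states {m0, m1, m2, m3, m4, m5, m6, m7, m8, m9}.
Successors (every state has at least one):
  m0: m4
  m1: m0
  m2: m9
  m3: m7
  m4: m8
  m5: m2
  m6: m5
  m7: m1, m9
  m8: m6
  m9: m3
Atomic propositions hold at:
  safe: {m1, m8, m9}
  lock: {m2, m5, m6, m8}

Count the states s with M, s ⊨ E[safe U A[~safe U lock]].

7

Sat(~safe) = {m0, m2, m3, m4, m5, m6, m7}
A[~safe U lock]: least fixpoint, start Z0 = Sat(lock) = {m2, m5, m6, m8}, add states in Sat(~safe) with every successor in Z. Z1 = {m2, m4, m5, m6, m8}; Z2 = {m0, m2, m4, m5, m6, m8}; fixed.
Sat(A[~safe U lock]) = {m0, m2, m4, m5, m6, m8}
E[safe U A[~safe U lock]]: least fixpoint, start Z0 = Sat(A[~safe U lock]) = {m0, m2, m4, m5, m6, m8}, add states in Sat(safe) with some successor in Z. Z1 = {m0, m1, m2, m4, m5, m6, m8}; fixed.
Sat(E[safe U A[~safe U lock]]) = {m0, m1, m2, m4, m5, m6, m8}
|Sat(E[safe U A[~safe U lock]])| = |{m0, m1, m2, m4, m5, m6, m8}| = 7.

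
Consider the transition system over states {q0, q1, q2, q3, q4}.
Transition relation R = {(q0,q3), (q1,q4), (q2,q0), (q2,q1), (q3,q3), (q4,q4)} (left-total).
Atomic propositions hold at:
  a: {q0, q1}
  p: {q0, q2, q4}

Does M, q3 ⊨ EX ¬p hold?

Yes

Sat(¬p) = {q1, q3}
Sat(EX ¬p) = {s : some successor in {q1, q3}} = {q0, q2, q3}
q3 ∈ Sat(EX ¬p) = {q0, q2, q3}, so the formula holds at q3.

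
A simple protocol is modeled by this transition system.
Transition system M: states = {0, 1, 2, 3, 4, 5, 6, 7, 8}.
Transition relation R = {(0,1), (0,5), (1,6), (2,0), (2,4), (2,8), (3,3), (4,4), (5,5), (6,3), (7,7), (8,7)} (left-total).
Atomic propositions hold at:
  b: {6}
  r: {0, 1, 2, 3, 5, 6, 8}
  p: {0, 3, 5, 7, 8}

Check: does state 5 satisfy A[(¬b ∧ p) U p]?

Sat(¬b) = {0, 1, 2, 3, 4, 5, 7, 8}
Sat(¬b ∧ p) = {0, 3, 5, 7, 8}
A[(¬b ∧ p) U p]: least fixpoint, start Z0 = Sat(p) = {0, 3, 5, 7, 8}, add states in Sat(¬b ∧ p) with every successor in Z. Already a fixed point.
Sat(A[(¬b ∧ p) U p]) = {0, 3, 5, 7, 8}
5 ∈ Sat(A[(¬b ∧ p) U p]) = {0, 3, 5, 7, 8}, so the formula holds at 5.

Yes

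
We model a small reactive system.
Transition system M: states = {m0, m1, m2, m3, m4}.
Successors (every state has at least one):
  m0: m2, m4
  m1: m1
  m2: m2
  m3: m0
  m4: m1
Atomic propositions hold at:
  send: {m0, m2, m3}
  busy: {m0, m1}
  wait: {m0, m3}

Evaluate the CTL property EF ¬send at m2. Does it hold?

No

Sat(¬send) = {m1, m4}
EF ¬send: least fixpoint, start Z0 = {m1, m4}, add states with some successor in Z. Z1 = {m0, m1, m4}; Z2 = {m0, m1, m3, m4}; fixed.
Sat(EF ¬send) = {m0, m1, m3, m4}
m2 ∉ Sat(EF ¬send) = {m0, m1, m3, m4}, so the formula does not hold at m2.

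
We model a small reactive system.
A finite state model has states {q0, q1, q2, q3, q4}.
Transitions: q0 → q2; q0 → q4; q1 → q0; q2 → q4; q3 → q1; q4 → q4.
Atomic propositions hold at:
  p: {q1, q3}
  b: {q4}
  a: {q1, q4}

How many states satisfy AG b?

1

AG b: greatest fixpoint, start Z0 = {q4}, keep only states in Sat with every successor in Z. Already a fixed point.
Sat(AG b) = {q4}
|Sat(AG b)| = |{q4}| = 1.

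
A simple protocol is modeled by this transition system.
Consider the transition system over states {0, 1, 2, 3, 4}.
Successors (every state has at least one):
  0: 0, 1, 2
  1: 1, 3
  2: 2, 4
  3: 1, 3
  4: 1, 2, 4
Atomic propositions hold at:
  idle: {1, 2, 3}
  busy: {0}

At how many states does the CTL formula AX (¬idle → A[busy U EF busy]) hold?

3

Sat(¬idle) = {0, 4}
EF busy: least fixpoint, start Z0 = {0}, add states with some successor in Z. Already a fixed point.
Sat(EF busy) = {0}
A[busy U EF busy]: least fixpoint, start Z0 = Sat(EF busy) = {0}, add states in Sat(busy) with every successor in Z. Already a fixed point.
Sat(A[busy U EF busy]) = {0}
Sat(¬idle → A[busy U EF busy]) = {0, 1, 2, 3}
Sat(AX (¬idle → A[busy U EF busy])) = {s : every successor in {0, 1, 2, 3}} = {0, 1, 3}
|Sat(AX (¬idle → A[busy U EF busy]))| = |{0, 1, 3}| = 3.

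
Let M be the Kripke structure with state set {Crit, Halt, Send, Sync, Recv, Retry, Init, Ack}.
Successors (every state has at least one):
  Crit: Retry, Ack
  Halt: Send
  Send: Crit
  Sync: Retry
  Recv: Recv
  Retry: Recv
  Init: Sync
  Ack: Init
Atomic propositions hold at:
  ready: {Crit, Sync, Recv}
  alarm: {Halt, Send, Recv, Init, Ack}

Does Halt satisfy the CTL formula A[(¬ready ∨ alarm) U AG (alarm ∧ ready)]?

No

Sat(¬ready) = {Halt, Send, Retry, Init, Ack}
Sat(¬ready ∨ alarm) = {Halt, Send, Recv, Retry, Init, Ack}
Sat(alarm ∧ ready) = {Recv}
AG (alarm ∧ ready): greatest fixpoint, start Z0 = {Recv}, keep only states in Sat with every successor in Z. Already a fixed point.
Sat(AG (alarm ∧ ready)) = {Recv}
A[(¬ready ∨ alarm) U AG (alarm ∧ ready)]: least fixpoint, start Z0 = Sat(AG (alarm ∧ ready)) = {Recv}, add states in Sat(¬ready ∨ alarm) with every successor in Z. Z1 = {Recv, Retry}; fixed.
Sat(A[(¬ready ∨ alarm) U AG (alarm ∧ ready)]) = {Recv, Retry}
Halt ∉ Sat(A[(¬ready ∨ alarm) U AG (alarm ∧ ready)]) = {Recv, Retry}, so the formula does not hold at Halt.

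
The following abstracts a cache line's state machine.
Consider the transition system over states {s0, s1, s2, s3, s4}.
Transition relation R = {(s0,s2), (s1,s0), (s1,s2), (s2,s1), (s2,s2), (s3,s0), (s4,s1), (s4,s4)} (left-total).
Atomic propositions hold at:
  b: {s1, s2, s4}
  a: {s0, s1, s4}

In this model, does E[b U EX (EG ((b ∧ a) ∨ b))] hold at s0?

Yes

Sat(b ∧ a) = {s1, s4}
Sat((b ∧ a) ∨ b) = {s1, s2, s4}
EG ((b ∧ a) ∨ b): greatest fixpoint, start Z0 = {s1, s2, s4}, keep only states in Sat with some successor in Z. Already a fixed point.
Sat(EG ((b ∧ a) ∨ b)) = {s1, s2, s4}
Sat(EX (EG ((b ∧ a) ∨ b))) = {s : some successor in {s1, s2, s4}} = {s0, s1, s2, s4}
E[b U EX (EG ((b ∧ a) ∨ b))]: least fixpoint, start Z0 = Sat(EX (EG ((b ∧ a) ∨ b))) = {s0, s1, s2, s4}, add states in Sat(b) with some successor in Z. Already a fixed point.
Sat(E[b U EX (EG ((b ∧ a) ∨ b))]) = {s0, s1, s2, s4}
s0 ∈ Sat(E[b U EX (EG ((b ∧ a) ∨ b))]) = {s0, s1, s2, s4}, so the formula holds at s0.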